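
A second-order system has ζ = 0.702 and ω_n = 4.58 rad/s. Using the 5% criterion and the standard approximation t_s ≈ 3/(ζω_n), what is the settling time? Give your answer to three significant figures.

t_s ≈ 0.933 s

t_s ≈ 3/(ζω_n) = 3/(0.702 × 4.58) = 0.933 s.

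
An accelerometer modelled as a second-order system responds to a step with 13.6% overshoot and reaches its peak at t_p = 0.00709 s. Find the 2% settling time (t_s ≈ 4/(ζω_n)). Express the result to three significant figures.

From the overshoot, ζ = −ln(OS)/√(π²+ln²(OS)) = 0.536.
From t_p = π/ω_d, ω_d = π/0.00709 = 443 rad/s, so ω_n = ω_d/√(1−ζ²) = 525 rad/s.
t_s ≈ 4/(ζω_n) = 4/(0.536·525) = 0.0142 s.

t_s ≈ 0.0142 s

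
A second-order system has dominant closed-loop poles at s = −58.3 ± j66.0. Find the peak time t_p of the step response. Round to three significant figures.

t_p = π/ω_d with ω_d = 66.0 (the imaginary part), so t_p = 0.0476 s.

t_p ≈ 0.0476 s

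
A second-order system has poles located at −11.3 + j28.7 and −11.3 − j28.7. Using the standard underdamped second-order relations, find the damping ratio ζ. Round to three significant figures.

ζ ≈ 0.366

|pole| = ω_n = √(11.3² + 28.7²) = 30.8 rad/s; ζ = cos θ = σ/ω_n = 0.366.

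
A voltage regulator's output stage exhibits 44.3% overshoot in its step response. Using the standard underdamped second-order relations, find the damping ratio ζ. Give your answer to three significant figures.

Inverting the overshoot relation: ζ = |ln 0.443|/√(π² + ln²0.443) = 0.251.

ζ ≈ 0.251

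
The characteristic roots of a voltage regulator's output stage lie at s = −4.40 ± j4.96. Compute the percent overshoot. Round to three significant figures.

|pole| = ω_n = √(4.40² + 4.96²) = 6.63 rad/s; ζ = cos θ = σ/ω_n = 0.664.
%OS = 100 e^{−πζ/√(1−ζ²)} with ζ = 0.664 gives 6.16%.

%OS ≈ 6.16%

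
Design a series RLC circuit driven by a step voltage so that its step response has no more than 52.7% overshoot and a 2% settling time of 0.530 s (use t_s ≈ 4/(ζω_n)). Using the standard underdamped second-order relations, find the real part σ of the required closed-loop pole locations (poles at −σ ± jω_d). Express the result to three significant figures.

The settling-time spec alone fixes σ = ζω_n = 4/t_s = 4/0.530 = 7.55.
(Overshoot then fixes ζ = 0.200 and hence ω_d = σ·√(1−ζ²)/ζ = 37.0 rad/s.)

σ ≈ 7.55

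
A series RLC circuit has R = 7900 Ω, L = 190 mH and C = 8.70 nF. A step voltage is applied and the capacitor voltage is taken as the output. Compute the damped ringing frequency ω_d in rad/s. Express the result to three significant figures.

ω_d ≈ 13100 rad/s

For a series RLC circuit (capacitor voltage as output), ω_n = 1/√(LC) = 1/√(190 mH · 8.70 nF) = 24600 rad/s.
ζ = (R/2)·√(C/L) = (7900/2)·√(8.70 nF/190 mH) = 0.845.
The damped frequency ω_d = ω_n√(1−ζ²) = 13100 rad/s.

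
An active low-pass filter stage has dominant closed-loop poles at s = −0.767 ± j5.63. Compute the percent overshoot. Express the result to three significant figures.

|pole| = ω_n = √(0.767² + 5.63²) = 5.68 rad/s; ζ = cos θ = σ/ω_n = 0.135.
%OS = 100 e^{−πζ/√(1−ζ²)} with ζ = 0.135 gives 65.2%.

%OS ≈ 65.2%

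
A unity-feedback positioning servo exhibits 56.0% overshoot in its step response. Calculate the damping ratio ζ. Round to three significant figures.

ζ ≈ 0.181

ζ = −ln(OS)/√(π² + (ln OS)²). With OS = 0.560, ln OS = −0.5798 and ζ = 0.5798/3.195 = 0.181.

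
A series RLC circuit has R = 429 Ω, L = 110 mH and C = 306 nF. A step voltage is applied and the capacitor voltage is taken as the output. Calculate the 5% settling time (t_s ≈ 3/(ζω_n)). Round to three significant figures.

For a series RLC circuit (capacitor voltage as output), ω_n = 1/√(LC) = 1/√(110 mH · 306 nF) = 5450 rad/s.
ζ = (R/2)·√(C/L) = (429/2)·√(306 nF/110 mH) = 0.358.
t_s ≈ 3/(ζω_n) = 0.00154 s.

t_s ≈ 0.00154 s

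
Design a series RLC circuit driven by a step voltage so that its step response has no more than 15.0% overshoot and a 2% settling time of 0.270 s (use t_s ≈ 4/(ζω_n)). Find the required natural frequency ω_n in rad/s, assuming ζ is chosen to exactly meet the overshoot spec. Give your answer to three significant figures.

Inverting the overshoot relation: ζ = |ln 0.150|/√(π² + ln²0.150) = 0.517.
Then ω_n = 4/(ζ t_s) = 4/(0.517 × 0.270) = 28.7 rad/s.

ω_n ≈ 28.7 rad/s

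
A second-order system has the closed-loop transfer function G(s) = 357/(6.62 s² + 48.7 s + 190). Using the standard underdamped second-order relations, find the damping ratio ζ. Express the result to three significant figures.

Dividing through by 6.62: denominator becomes s² + 7.356 s + 28.70.
So ω_n = √28.70 = 5.36 rad/s and ζ = 7.356/(2·5.36) = 0.687.

ζ ≈ 0.687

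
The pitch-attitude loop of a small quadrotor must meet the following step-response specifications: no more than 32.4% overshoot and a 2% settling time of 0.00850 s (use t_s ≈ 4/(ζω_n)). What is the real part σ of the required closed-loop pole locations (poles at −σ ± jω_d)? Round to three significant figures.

σ ≈ 471

The settling-time spec alone fixes σ = ζω_n = 4/t_s = 4/0.00850 = 471.
(Overshoot then fixes ζ = 0.338 and hence ω_d = σ·√(1−ζ²)/ζ = 1310 rad/s.)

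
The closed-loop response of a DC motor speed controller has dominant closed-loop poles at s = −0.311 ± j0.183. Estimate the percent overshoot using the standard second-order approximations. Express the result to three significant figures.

%OS ≈ 0.480%

The poles are at −σ ± jω_d with σ = 0.311 and ω_d = 0.183, so ω_n = √(σ²+ω_d²) = 0.361 rad/s and ζ = σ/ω_n = 0.862.
%OS = 100·exp(−πζ/√(1−ζ²)) = 0.480%.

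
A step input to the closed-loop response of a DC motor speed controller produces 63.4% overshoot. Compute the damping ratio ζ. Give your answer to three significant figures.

Inverting the overshoot relation: ζ = |ln 0.634|/√(π² + ln²0.634) = 0.144.

ζ ≈ 0.144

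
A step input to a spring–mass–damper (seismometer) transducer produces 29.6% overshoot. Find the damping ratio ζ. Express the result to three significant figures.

ζ ≈ 0.361

From %OS = 100·exp(−πζ/√(1−ζ²)), invert to get ζ = −ln(OS)/√(π² + ln²(OS)) with OS = 0.296.
−ln 0.296 = 1.217, so ζ = 1.217/√(π² + 1.482) = 0.361.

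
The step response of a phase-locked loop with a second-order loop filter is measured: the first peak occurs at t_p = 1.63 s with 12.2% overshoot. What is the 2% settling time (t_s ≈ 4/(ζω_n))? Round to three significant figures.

The overshoot fixes ζ = −ln(OS)/√(π²+ln²(OS)) = 0.556.
From t_p = π/ω_d, ω_d = π/1.63 = 1.93 rad/s, so ω_n = ω_d/√(1−ζ²) = 2.32 rad/s.
t_s ≈ 4/(ζω_n) = 4/(0.556·2.32) = 3.10 s.

t_s ≈ 3.10 s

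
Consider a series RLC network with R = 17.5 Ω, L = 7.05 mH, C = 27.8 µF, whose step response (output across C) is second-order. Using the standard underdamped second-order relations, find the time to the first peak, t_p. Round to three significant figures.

t_p ≈ 0.00166 s

For a series RLC circuit (capacitor voltage as output), ω_n = 1/√(LC) = 1/√(7.05 mH · 27.8 µF) = 2260 rad/s.
ζ = (R/2)·√(C/L) = (17.5/2)·√(27.8 µF/7.05 mH) = 0.549.
ω_d = ω_n√(1−ζ²) = 1890 rad/s. t_p = π/ω_d = 0.00166 s.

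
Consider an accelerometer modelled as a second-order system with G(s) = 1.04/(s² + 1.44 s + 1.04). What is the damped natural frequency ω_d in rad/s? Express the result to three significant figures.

Matching coefficients with s² + 2ζω_n s + ω_n² gives ω_n² = 1.04 ⇒ ω_n = 1.02 rad/s, and ζ = 1.44/(2ω_n) = 0.706.
The damped frequency ω_d = ω_n√(1−ζ²) = 0.722 rad/s.

ω_d ≈ 0.722 rad/s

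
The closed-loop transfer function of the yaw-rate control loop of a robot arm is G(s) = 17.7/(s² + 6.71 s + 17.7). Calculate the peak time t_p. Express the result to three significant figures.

Comparing the denominator to s² + 2ζω_n s + ω_n²: ω_n = √17.7 = 4.21 rad/s, and 2ζω_n = 6.71 so ζ = 6.71/(2·4.21) = 0.797.
ω_d = 4.21·√(1 − 0.797²) = 2.54 rad/s. Then t_p = π/ω_d = 1.24 s.

t_p ≈ 1.24 s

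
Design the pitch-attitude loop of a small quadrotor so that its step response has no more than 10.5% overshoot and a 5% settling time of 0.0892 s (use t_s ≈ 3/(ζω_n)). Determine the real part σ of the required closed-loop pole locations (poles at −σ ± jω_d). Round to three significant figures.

The settling-time spec alone fixes σ = ζω_n = 3/t_s = 3/0.0892 = 33.6.
(Overshoot then fixes ζ = 0.583 and hence ω_d = σ·√(1−ζ²)/ζ = 46.9 rad/s.)

σ ≈ 33.6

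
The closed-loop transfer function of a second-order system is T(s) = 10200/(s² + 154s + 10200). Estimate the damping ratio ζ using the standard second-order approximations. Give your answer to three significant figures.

ζ ≈ 0.762

Comparing the denominator to s² + 2ζω_n s + ω_n²: ω_n = √10200 = 101 rad/s, and 2ζω_n = 154 so ζ = 154/(2·101) = 0.762.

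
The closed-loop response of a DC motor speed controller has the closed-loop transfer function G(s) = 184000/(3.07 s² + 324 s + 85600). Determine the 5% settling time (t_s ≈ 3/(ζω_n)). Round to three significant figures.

Dividing through by 3.07: denominator becomes s² + 105.5 s + 27880.
So ω_n = √27880 = 167 rad/s and ζ = 105.5/(2·167) = 0.316.
t_s ≈ 3/(ζω_n) = 0.0569 s.

t_s ≈ 0.0569 s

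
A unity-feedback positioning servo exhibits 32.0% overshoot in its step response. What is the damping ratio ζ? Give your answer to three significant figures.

From %OS = 100·exp(−πζ/√(1−ζ²)), invert to get ζ = −ln(OS)/√(π² + ln²(OS)) with OS = 0.320.
−ln 0.320 = 1.139, so ζ = 1.139/√(π² + 1.298) = 0.341.

ζ ≈ 0.341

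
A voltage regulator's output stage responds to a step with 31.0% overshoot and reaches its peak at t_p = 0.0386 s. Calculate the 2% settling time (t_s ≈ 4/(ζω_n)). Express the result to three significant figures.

t_s ≈ 0.132 s

From the overshoot, ζ = −ln(OS)/√(π²+ln²(OS)) = 0.349.
From t_p = π/ω_d, ω_d = π/0.0386 = 81.4 rad/s, so ω_n = ω_d/√(1−ζ²) = 86.9 rad/s.
t_s ≈ 4/(ζω_n) = 4/(0.349·86.9) = 0.132 s.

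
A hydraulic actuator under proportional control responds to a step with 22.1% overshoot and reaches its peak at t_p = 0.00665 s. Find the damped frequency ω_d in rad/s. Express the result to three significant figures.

t_p = π/ω_d, so ω_d = π/0.00665 = 472 rad/s.

ω_d ≈ 472 rad/s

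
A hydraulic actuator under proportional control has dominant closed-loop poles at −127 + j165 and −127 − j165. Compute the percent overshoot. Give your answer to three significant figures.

%OS ≈ 8.91%

With σ = 127, ω_d = 165: ω_n = √(σ²+ω_d²) = 208 rad/s, ζ = σ/ω_n = 0.610.
%OS = 100 e^{−πζ/√(1−ζ²)} with ζ = 0.610 gives 8.91%.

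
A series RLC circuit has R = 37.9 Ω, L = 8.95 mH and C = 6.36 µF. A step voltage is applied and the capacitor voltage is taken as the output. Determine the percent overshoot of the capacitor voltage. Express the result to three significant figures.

For a series RLC circuit (capacitor voltage as output), ω_n = 1/√(LC) = 1/√(8.95 mH · 6.36 µF) = 4190 rad/s.
ζ = (R/2)·√(C/L) = (37.9/2)·√(6.36 µF/8.95 mH) = 0.505.
%OS = 100 e^{−πζ/√(1−ζ²)} with ζ = 0.505 gives 15.9%.

%OS ≈ 15.9%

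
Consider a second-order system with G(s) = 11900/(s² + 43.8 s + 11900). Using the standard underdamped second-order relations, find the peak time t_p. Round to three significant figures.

t_p ≈ 0.0294 s

Matching coefficients with s² + 2ζω_n s + ω_n² gives ω_n² = 11900 ⇒ ω_n = 109 rad/s, and ζ = 43.8/(2ω_n) = 0.201.
The damped frequency ω_d = ω_n√(1−ζ²) = 107 rad/s. Then t_p = π/ω_d = 0.0294 s.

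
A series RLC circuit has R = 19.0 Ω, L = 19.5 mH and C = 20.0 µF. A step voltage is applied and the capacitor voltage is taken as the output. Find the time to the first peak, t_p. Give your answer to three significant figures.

For a series RLC circuit (capacitor voltage as output), ω_n = 1/√(LC) = 1/√(19.5 mH · 20.0 µF) = 1600 rad/s.
ζ = (R/2)·√(C/L) = (19.0/2)·√(20.0 µF/19.5 mH) = 0.304.
ω_d = ω_n√(1−ζ²) = 1530 rad/s. t_p = π/ω_d = 0.00206 s.

t_p ≈ 0.00206 s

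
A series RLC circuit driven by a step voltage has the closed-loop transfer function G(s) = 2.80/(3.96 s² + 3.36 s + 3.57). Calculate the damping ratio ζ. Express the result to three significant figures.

Dividing through by 3.96: denominator becomes s² + 0.8485 s + 0.9015.
So ω_n = √0.9015 = 0.949 rad/s and ζ = 0.8485/(2·0.949) = 0.447.

ζ ≈ 0.447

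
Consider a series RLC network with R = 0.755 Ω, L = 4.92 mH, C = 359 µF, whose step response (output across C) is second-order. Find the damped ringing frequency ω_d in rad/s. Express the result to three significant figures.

ω_d ≈ 749 rad/s

For a series RLC circuit (capacitor voltage as output), ω_n = 1/√(LC) = 1/√(4.92 mH · 359 µF) = 752 rad/s.
ζ = (R/2)·√(C/L) = (0.755/2)·√(359 µF/4.92 mH) = 0.102.
ω_d = 752·√(1 − 0.102²) = 749 rad/s.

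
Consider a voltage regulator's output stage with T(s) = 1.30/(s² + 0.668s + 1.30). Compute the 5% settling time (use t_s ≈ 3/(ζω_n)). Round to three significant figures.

t_s ≈ 8.98 s

ω_n = √1.30 = 1.14 rad/s; ζ = 0.668/(2·1.14) = 0.293.
t_s ≈ 3/(ζω_n) = 3/(0.293·1.14) = 8.98 s.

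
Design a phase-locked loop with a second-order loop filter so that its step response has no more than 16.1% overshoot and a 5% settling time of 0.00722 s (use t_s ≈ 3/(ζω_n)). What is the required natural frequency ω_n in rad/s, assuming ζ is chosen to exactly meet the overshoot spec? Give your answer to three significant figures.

ω_n ≈ 827 rad/s

ζ = −ln(OS)/√(π² + (ln OS)²). With OS = 0.161, ln OS = −1.826 and ζ = 1.826/3.634 = 0.503.
Then ω_n = 3/(ζ t_s) = 3/(0.503 × 0.00722) = 827 rad/s.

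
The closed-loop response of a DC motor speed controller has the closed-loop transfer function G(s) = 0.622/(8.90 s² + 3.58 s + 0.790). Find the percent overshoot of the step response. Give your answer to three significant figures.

Dividing through by 8.90: denominator becomes s² + 0.4022 s + 0.08876.
So ω_n = √0.08876 = 0.298 rad/s and ζ = 0.4022/(2·0.298) = 0.675.
%OS = 100 e^{−πζ/√(1−ζ²)} with ζ = 0.675 gives 5.64%.

%OS ≈ 5.64%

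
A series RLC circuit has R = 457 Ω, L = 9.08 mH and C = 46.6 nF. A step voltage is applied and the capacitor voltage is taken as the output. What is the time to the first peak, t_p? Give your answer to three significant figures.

t_p ≈ 0.0000755 s

For a series RLC circuit (capacitor voltage as output), ω_n = 1/√(LC) = 1/√(9.08 mH · 46.6 nF) = 48600 rad/s.
ζ = (R/2)·√(C/L) = (457/2)·√(46.6 nF/9.08 mH) = 0.518.
The damped frequency ω_d = ω_n√(1−ζ²) = 41600 rad/s. t_p = π/ω_d = 0.0000755 s.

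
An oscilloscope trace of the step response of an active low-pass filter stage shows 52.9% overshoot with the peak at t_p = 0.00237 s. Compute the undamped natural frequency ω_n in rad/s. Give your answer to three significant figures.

The overshoot fixes ζ = −ln(OS)/√(π²+ln²(OS)) = 0.199.
From t_p = π/ω_d, ω_d = π/0.00237 = 1330 rad/s, so ω_n = ω_d/√(1−ζ²) = 1350 rad/s.

ω_n ≈ 1350 rad/s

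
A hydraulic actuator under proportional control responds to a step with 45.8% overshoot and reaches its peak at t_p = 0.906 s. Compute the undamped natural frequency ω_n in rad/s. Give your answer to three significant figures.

ζ from %OS: ζ = |ln 0.458|/√(π²+ln²0.458) = 0.241.
t_p = π/ω_d ⇒ ω_d = 3.47 rad/s; then ω_n = ω_d/√(1−ζ²) = 3.57 rad/s.

ω_n ≈ 3.57 rad/s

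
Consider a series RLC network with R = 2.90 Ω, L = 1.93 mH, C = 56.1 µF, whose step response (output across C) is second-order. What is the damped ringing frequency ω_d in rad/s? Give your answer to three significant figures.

For a series RLC circuit (capacitor voltage as output), ω_n = 1/√(LC) = 1/√(1.93 mH · 56.1 µF) = 3040 rad/s.
ζ = (R/2)·√(C/L) = (2.90/2)·√(56.1 µF/1.93 mH) = 0.247.
ω_d = ω_n√(1−ζ²) = 2940 rad/s.

ω_d ≈ 2940 rad/s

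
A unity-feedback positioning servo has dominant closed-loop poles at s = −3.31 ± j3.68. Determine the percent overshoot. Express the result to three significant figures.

The poles are at −σ ± jω_d with σ = 3.31 and ω_d = 3.68, so ω_n = √(σ²+ω_d²) = 4.95 rad/s and ζ = σ/ω_n = 0.669.
%OS = 100·exp(−πζ/√(1−ζ²)) = 5.93%.

%OS ≈ 5.93%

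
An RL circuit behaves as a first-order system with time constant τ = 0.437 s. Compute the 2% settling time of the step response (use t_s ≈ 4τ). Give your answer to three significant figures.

t_s ≈ 1.75 s

t_s ≈ 4τ = 1.75 s.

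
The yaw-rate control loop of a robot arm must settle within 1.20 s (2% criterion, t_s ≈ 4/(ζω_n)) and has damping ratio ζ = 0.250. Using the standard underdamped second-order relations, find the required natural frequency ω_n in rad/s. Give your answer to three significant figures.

Rearranging t_s ≈ 4/(ζω_n) gives ω_n = 4/(ζ·t_s) = 4/(0.250 × 1.20) = 13.3 rad/s.

ω_n ≈ 13.3 rad/s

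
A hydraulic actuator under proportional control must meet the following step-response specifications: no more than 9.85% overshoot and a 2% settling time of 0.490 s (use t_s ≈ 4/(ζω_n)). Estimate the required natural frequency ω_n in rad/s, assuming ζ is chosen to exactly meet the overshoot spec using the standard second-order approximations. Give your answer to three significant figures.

ω_n ≈ 13.8 rad/s

ζ = −ln(OS)/√(π² + (ln OS)²). With OS = 0.0985, ln OS = −2.318 and ζ = 2.318/3.904 = 0.594.
From t_s ≈ 4/(ζω_n): ω_n = 4/(ζ·t_s) = 4/(0.594·0.490) = 13.8 rad/s.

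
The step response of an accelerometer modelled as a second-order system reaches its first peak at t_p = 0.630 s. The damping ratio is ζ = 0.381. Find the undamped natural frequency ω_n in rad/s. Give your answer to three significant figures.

ω_n ≈ 5.39 rad/s

Peak time t_p = π/ω_d, so ω_d = π/t_p = π/0.630 = 4.99 rad/s.
ω_n = ω_d/√(1−ζ²) = 4.99/√0.855 = 5.39 rad/s.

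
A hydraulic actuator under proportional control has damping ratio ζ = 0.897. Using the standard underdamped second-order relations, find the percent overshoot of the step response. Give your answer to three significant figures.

For an underdamped second-order system, %OS = 100·exp(−πζ/√(1−ζ²)).
πζ/√(1−ζ²) = π·0.897/√(1−0.805) = 6.375, so %OS = 100·e^(−6.375) = 0.170%.

%OS ≈ 0.170%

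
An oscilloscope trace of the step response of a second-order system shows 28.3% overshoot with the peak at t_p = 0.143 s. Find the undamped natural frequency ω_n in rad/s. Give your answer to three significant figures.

ω_n ≈ 23.7 rad/s

The overshoot fixes ζ = −ln(OS)/√(π²+ln²(OS)) = 0.373.
From t_p = π/ω_d, ω_d = π/0.143 = 22.0 rad/s, so ω_n = ω_d/√(1−ζ²) = 23.7 rad/s.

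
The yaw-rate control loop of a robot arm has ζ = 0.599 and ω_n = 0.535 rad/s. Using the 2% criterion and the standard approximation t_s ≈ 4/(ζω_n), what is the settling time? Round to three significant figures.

t_s ≈ 12.5 s

t_s ≈ 4/(ζω_n) = 4/(0.599 × 0.535) = 12.5 s.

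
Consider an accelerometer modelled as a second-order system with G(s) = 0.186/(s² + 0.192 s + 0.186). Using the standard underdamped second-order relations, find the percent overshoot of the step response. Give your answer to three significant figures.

%OS ≈ 48.8%

ω_n = √0.186 = 0.431 rad/s; ζ = 0.192/(2·0.431) = 0.223.
%OS = 100 e^{−πζ/√(1−ζ²)} with ζ = 0.223 gives 48.8%.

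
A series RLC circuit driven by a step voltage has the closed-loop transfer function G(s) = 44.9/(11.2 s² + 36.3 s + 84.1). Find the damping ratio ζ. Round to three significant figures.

Dividing through by 11.2: denominator becomes s² + 3.241 s + 7.509.
So ω_n = √7.509 = 2.74 rad/s and ζ = 3.241/(2·2.74) = 0.591.

ζ ≈ 0.591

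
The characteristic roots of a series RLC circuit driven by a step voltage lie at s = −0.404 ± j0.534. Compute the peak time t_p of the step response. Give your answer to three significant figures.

t_p ≈ 5.88 s

t_p = π/ω_d with ω_d = 0.534 (the imaginary part), so t_p = 5.88 s.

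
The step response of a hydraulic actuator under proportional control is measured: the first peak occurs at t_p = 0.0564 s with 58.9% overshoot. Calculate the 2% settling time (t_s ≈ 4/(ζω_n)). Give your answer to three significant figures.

From the overshoot, ζ = −ln(OS)/√(π²+ln²(OS)) = 0.166.
From t_p = π/ω_d, ω_d = π/0.0564 = 55.7 rad/s, so ω_n = ω_d/√(1−ζ²) = 56.5 rad/s.
t_s ≈ 4/(ζω_n) = 4/(0.166·56.5) = 0.426 s.

t_s ≈ 0.426 s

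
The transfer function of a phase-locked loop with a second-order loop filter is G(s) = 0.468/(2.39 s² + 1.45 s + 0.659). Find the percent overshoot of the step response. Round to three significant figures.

%OS ≈ 10.8%

Dividing through by 2.39: denominator becomes s² + 0.6067 s + 0.2757.
So ω_n = √0.2757 = 0.525 rad/s and ζ = 0.6067/(2·0.525) = 0.578.
%OS = 100·exp(−πζ/√(1−ζ²)) = 10.8%.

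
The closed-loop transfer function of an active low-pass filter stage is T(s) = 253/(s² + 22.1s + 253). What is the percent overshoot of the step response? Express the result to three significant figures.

ω_n = √253 = 15.9 rad/s; ζ = 22.1/(2·15.9) = 0.695.
Overshoot: exp(−π·0.695/√(1−0.695²)) = 0.0481, i.e. 4.81%.

%OS ≈ 4.81%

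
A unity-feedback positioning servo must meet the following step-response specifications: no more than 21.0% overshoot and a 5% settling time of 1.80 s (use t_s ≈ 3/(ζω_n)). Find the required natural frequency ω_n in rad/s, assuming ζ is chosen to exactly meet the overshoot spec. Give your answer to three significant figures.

ω_n ≈ 3.75 rad/s

ζ = −ln(OS)/√(π² + (ln OS)²). With OS = 0.210, ln OS = −1.561 and ζ = 1.561/3.508 = 0.445.
From t_s ≈ 3/(ζω_n): ω_n = 3/(ζ·t_s) = 3/(0.445·1.80) = 3.75 rad/s.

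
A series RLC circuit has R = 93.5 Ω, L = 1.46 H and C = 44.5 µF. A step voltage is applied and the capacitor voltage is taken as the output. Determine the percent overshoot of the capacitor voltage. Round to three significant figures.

For a series RLC circuit (capacitor voltage as output), ω_n = 1/√(LC) = 1/√(1.46 H · 44.5 µF) = 124 rad/s.
ζ = (R/2)·√(C/L) = (93.5/2)·√(44.5 µF/1.46 H) = 0.258.
%OS = 100·exp(−πζ/√(1−ζ²)) = 43.2%.

%OS ≈ 43.2%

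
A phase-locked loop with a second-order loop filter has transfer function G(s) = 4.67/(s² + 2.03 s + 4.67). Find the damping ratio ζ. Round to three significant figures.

ζ ≈ 0.470

Matching coefficients with s² + 2ζω_n s + ω_n² gives ω_n² = 4.67 ⇒ ω_n = 2.16 rad/s, and ζ = 2.03/(2ω_n) = 0.470.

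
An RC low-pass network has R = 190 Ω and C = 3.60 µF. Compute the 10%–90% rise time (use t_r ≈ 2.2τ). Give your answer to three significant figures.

τ = RC = 190 × 3.60 µF = 0.000684 s.
t_r ≈ 2.2τ = 0.00150 s.

t_r ≈ 0.00150 s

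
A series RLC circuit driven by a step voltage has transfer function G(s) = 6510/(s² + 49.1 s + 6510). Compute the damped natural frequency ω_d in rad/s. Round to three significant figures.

Matching coefficients with s² + 2ζω_n s + ω_n² gives ω_n² = 6510 ⇒ ω_n = 80.7 rad/s, and ζ = 49.1/(2ω_n) = 0.304.
ω_d = ω_n√(1−ζ²) = 76.9 rad/s.

ω_d ≈ 76.9 rad/s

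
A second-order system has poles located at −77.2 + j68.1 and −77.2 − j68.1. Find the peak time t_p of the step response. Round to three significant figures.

t_p = π/ω_d with ω_d = 68.1 (the imaginary part), so t_p = 0.0461 s.

t_p ≈ 0.0461 s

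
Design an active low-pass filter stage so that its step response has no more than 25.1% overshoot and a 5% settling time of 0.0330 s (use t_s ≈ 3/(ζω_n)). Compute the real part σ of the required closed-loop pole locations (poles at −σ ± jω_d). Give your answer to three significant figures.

The settling-time spec alone fixes σ = ζω_n = 3/t_s = 3/0.0330 = 90.9.
(Overshoot then fixes ζ = 0.403 and hence ω_d = σ·√(1−ζ²)/ζ = 207 rad/s.)

σ ≈ 90.9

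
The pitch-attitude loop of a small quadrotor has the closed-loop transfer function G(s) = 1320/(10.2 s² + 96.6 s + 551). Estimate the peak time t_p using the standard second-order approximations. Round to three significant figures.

t_p ≈ 0.559 s

Dividing through by 10.2: denominator becomes s² + 9.471 s + 54.02.
So ω_n = √54.02 = 7.35 rad/s and ζ = 9.471/(2·7.35) = 0.644.
The damped frequency ω_d = ω_n√(1−ζ²) = 5.62 rad/s. t_p = π/ω_d = 0.559 s.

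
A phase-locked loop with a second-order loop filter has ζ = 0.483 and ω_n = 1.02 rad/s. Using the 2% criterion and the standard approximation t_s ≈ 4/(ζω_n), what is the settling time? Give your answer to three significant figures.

t_s ≈ 8.12 s

t_s ≈ 4/(ζω_n) = 4/(0.483 × 1.02) = 8.12 s.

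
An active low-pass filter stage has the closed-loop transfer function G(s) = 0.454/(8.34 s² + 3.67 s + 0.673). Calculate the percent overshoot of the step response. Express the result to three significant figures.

%OS ≈ 2.13%

Dividing through by 8.34: denominator becomes s² + 0.4400 s + 0.08070.
So ω_n = √0.08070 = 0.284 rad/s and ζ = 0.4400/(2·0.284) = 0.775.
Overshoot: exp(−π·0.775/√(1−0.775²)) = 0.0213, i.e. 2.13%.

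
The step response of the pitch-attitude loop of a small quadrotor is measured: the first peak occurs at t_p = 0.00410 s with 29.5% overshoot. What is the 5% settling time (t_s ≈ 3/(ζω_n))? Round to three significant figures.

t_s ≈ 0.0101 s

The overshoot fixes ζ = −ln(OS)/√(π²+ln²(OS)) = 0.362.
From t_p = π/ω_d, ω_d = π/0.00410 = 766 rad/s, so ω_n = ω_d/√(1−ζ²) = 822 rad/s.
t_s ≈ 3/(ζω_n) = 3/(0.362·822) = 0.0101 s.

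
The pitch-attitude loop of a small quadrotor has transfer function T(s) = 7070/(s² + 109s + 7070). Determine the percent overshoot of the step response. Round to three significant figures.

Matching coefficients with s² + 2ζω_n s + ω_n² gives ω_n² = 7070 ⇒ ω_n = 84.1 rad/s, and ζ = 109/(2ω_n) = 0.648.
%OS = 100·exp(−πζ/√(1−ζ²)) = 6.90%.

%OS ≈ 6.90%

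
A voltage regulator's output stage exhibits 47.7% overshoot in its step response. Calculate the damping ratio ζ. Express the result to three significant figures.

ζ ≈ 0.229

From %OS = 100·exp(−πζ/√(1−ζ²)), invert to get ζ = −ln(OS)/√(π² + ln²(OS)) with OS = 0.477.
−ln 0.477 = 0.7402, so ζ = 0.7402/√(π² + 0.5480) = 0.229.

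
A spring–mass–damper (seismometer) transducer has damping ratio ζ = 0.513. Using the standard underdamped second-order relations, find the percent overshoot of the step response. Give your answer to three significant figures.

%OS ≈ 15.3%

For an underdamped second-order system, %OS = 100·exp(−πζ/√(1−ζ²)).
πζ/√(1−ζ²) = π·0.513/√(1−0.263) = 1.878, so %OS = 100·e^(−1.878) = 15.3%.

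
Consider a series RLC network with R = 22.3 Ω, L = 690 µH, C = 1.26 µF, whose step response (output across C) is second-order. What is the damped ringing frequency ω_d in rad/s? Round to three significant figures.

For a series RLC circuit (capacitor voltage as output), ω_n = 1/√(LC) = 1/√(690 µH · 1.26 µF) = 33900 rad/s.
ζ = (R/2)·√(C/L) = (22.3/2)·√(1.26 µF/690 µH) = 0.476.
ω_d = 33900·√(1 − 0.476²) = 29800 rad/s.

ω_d ≈ 29800 rad/s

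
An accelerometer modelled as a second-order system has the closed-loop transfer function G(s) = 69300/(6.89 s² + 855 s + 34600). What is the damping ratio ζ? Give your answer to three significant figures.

Dividing through by 6.89: denominator becomes s² + 124.1 s + 5022.
So ω_n = √5022 = 70.9 rad/s and ζ = 124.1/(2·70.9) = 0.876.

ζ ≈ 0.876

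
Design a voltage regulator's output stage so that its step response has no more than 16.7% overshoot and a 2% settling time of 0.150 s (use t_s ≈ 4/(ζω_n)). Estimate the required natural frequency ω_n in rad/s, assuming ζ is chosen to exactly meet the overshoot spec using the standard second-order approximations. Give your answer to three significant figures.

ζ = −ln(OS)/√(π² + (ln OS)²). With OS = 0.167, ln OS = −1.790 and ζ = 1.790/3.616 = 0.495.
Then ω_n = 4/(ζ t_s) = 4/(0.495 × 0.150) = 53.9 rad/s.

ω_n ≈ 53.9 rad/s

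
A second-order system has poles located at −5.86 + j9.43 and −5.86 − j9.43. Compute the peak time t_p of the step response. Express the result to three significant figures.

t_p ≈ 0.333 s

t_p = π/ω_d with ω_d = 9.43 (the imaginary part), so t_p = 0.333 s.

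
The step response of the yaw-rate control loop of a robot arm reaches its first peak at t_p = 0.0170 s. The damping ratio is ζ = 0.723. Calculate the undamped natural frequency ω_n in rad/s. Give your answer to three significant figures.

Peak time t_p = π/ω_d, so ω_d = π/t_p = π/0.0170 = 185 rad/s.
ω_n = ω_d/√(1−ζ²) = 185/√0.477 = 267 rad/s.

ω_n ≈ 267 rad/s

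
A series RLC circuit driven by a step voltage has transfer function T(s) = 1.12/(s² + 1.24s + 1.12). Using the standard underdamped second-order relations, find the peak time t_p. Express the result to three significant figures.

t_p ≈ 3.66 s

ω_n = √1.12 = 1.06 rad/s; ζ = 1.24/(2·1.06) = 0.586.
ω_d = ω_n√(1−ζ²) = 0.858 rad/s. Then t_p = π/ω_d = 3.66 s.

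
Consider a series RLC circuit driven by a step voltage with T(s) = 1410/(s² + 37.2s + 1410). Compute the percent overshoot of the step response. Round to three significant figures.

ω_n = √1410 = 37.5 rad/s; ζ = 37.2/(2·37.5) = 0.495.
Overshoot: exp(−π·0.495/√(1−0.495²)) = 0.167, i.e. 16.7%.

%OS ≈ 16.7%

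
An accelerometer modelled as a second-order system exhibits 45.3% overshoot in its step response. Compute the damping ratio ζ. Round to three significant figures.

From %OS = 100·exp(−πζ/√(1−ζ²)), invert to get ζ = −ln(OS)/√(π² + ln²(OS)) with OS = 0.453.
−ln 0.453 = 0.7919, so ζ = 0.7919/√(π² + 0.6270) = 0.244.

ζ ≈ 0.244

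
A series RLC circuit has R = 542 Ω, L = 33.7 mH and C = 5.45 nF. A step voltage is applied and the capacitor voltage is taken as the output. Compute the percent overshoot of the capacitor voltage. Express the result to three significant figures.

%OS ≈ 70.9%

For a series RLC circuit (capacitor voltage as output), ω_n = 1/√(LC) = 1/√(33.7 mH · 5.45 nF) = 73800 rad/s.
ζ = (R/2)·√(C/L) = (542/2)·√(5.45 nF/33.7 mH) = 0.109.
Overshoot: exp(−π·0.109/√(1−0.109²)) = 0.709, i.e. 70.9%.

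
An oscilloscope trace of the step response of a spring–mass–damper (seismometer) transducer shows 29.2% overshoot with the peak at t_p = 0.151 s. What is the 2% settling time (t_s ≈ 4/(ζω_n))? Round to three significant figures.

The overshoot fixes ζ = −ln(OS)/√(π²+ln²(OS)) = 0.365.
t_p = π/ω_d ⇒ ω_d = 20.8 rad/s; then ω_n = ω_d/√(1−ζ²) = 22.3 rad/s.
t_s ≈ 4/(ζω_n) = 4/(0.365·22.3) = 0.491 s.

t_s ≈ 0.491 s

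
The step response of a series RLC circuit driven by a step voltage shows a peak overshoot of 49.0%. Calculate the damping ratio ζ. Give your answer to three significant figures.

ζ ≈ 0.221

From %OS = 100·exp(−πζ/√(1−ζ²)), invert to get ζ = −ln(OS)/√(π² + ln²(OS)) with OS = 0.490.
−ln 0.490 = 0.7133, so ζ = 0.7133/√(π² + 0.5089) = 0.221.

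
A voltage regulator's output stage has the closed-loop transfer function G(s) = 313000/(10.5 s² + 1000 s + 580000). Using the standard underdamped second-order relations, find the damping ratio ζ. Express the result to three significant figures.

Dividing through by 10.5: denominator becomes s² + 95.24 s + 55240.
So ω_n = √55240 = 235 rad/s and ζ = 95.24/(2·235) = 0.203.

ζ ≈ 0.203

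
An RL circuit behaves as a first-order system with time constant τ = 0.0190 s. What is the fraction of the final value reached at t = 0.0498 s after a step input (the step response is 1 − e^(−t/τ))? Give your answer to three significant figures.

y/y_∞ ≈ 0.927

y(t)/y_∞ = 1 − e^(−t/τ) = 1 − e^(−0.0498/0.0190) = 1 − e^(−2.62) = 0.927.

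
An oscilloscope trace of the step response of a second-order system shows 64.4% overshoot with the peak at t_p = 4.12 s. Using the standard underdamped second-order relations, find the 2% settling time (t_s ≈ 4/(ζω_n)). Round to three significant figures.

ζ from %OS: ζ = |ln 0.644|/√(π²+ln²0.644) = 0.139.
t_p = π/ω_d ⇒ ω_d = 0.763 rad/s; then ω_n = ω_d/√(1−ζ²) = 0.770 rad/s.
t_s ≈ 4/(ζω_n) = 4/(0.139·0.770) = 37.4 s.

t_s ≈ 37.4 s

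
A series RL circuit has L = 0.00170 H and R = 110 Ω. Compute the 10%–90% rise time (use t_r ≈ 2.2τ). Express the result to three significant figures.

t_r ≈ 0.0000340 s

τ = L/R = 0.00170/110 = 0.0000155 s.
t_r ≈ 2.2τ = 0.0000340 s.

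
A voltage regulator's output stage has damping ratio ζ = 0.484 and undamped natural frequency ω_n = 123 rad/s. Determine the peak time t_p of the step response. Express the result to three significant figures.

t_p ≈ 0.0292 s

The damped frequency is ω_d = ω_n√(1−ζ²) = 123·√(1−0.234) = 108 rad/s.
Peak time t_p = π/ω_d = π/108 = 0.0292 s.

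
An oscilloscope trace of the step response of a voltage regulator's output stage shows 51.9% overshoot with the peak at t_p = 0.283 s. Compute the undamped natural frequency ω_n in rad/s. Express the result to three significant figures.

ω_n ≈ 11.3 rad/s

From the overshoot, ζ = −ln(OS)/√(π²+ln²(OS)) = 0.204.
t_p = π/ω_d ⇒ ω_d = 11.1 rad/s; then ω_n = ω_d/√(1−ζ²) = 11.3 rad/s.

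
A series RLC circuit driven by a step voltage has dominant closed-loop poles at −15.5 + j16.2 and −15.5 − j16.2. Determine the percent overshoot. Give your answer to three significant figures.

|pole| = ω_n = √(15.5² + 16.2²) = 22.4 rad/s; ζ = cos θ = σ/ω_n = 0.691.
%OS = 100·exp(−πζ/√(1−ζ²)) = 4.95%.

%OS ≈ 4.95%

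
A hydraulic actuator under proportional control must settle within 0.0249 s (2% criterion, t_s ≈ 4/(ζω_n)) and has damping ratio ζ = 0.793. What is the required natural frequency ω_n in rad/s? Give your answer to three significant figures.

ω_n ≈ 203 rad/s

Rearranging t_s ≈ 4/(ζω_n) gives ω_n = 4/(ζ·t_s) = 4/(0.793 × 0.0249) = 203 rad/s.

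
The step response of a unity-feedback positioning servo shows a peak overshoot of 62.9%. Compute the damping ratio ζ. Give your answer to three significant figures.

From %OS = 100·exp(−πζ/√(1−ζ²)), invert to get ζ = −ln(OS)/√(π² + ln²(OS)) with OS = 0.629.
−ln 0.629 = 0.4636, so ζ = 0.4636/√(π² + 0.2149) = 0.146.

ζ ≈ 0.146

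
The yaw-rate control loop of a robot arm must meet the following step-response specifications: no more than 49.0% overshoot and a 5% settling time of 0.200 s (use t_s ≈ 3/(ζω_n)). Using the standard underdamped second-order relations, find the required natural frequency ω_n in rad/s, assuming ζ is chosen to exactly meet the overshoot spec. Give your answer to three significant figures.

ω_n ≈ 67.7 rad/s

From %OS = 100·exp(−πζ/√(1−ζ²)), invert to get ζ = −ln(OS)/√(π² + ln²(OS)) with OS = 0.490.
−ln 0.490 = 0.7133, so ζ = 0.7133/√(π² + 0.5089) = 0.221.
Then ω_n = 3/(ζ t_s) = 3/(0.221 × 0.200) = 67.7 rad/s.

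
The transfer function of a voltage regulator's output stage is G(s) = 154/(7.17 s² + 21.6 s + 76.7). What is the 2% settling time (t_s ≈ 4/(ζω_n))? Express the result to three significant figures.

t_s ≈ 2.66 s

Dividing through by 7.17: denominator becomes s² + 3.013 s + 10.70.
So ω_n = √10.70 = 3.27 rad/s and ζ = 3.013/(2·3.27) = 0.461.
t_s ≈ 4/(ζω_n) = 2.66 s.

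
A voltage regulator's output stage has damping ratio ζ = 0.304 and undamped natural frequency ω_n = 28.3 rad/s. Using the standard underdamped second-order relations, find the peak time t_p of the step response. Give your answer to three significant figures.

The damped frequency is ω_d = ω_n√(1−ζ²) = 28.3·√(1−0.0924) = 27.0 rad/s.
Peak time t_p = π/ω_d = π/27.0 = 0.117 s.

t_p ≈ 0.117 s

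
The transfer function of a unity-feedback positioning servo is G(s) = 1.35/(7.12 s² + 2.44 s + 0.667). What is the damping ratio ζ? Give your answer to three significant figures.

ζ ≈ 0.560

Dividing through by 7.12: denominator becomes s² + 0.3427 s + 0.09368.
So ω_n = √0.09368 = 0.306 rad/s and ζ = 0.3427/(2·0.306) = 0.560.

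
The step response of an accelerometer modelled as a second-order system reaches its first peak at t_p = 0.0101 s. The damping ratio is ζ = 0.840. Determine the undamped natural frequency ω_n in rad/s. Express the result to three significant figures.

Peak time t_p = π/ω_d, so ω_d = π/t_p = π/0.0101 = 311 rad/s.
ω_n = ω_d/√(1−ζ²) = 311/√0.294 = 573 rad/s.

ω_n ≈ 573 rad/s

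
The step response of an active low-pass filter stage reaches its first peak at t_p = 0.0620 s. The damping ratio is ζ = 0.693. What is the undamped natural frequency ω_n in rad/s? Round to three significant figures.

Peak time t_p = π/ω_d, so ω_d = π/t_p = π/0.0620 = 50.7 rad/s.
ω_n = ω_d/√(1−ζ²) = 50.7/√0.520 = 70.3 rad/s.

ω_n ≈ 70.3 rad/s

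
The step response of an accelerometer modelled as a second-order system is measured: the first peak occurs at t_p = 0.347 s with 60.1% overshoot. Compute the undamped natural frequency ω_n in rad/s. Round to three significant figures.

ω_n ≈ 9.17 rad/s

ζ from %OS: ζ = |ln 0.601|/√(π²+ln²0.601) = 0.160.
t_p = π/ω_d ⇒ ω_d = 9.05 rad/s; then ω_n = ω_d/√(1−ζ²) = 9.17 rad/s.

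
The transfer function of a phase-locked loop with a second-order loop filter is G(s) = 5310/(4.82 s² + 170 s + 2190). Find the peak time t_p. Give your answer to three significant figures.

Dividing through by 4.82: denominator becomes s² + 35.27 s + 454.4.
So ω_n = √454.4 = 21.3 rad/s and ζ = 35.27/(2·21.3) = 0.827.
ω_d = ω_n√(1−ζ²) = 12.0 rad/s. t_p = π/ω_d = 0.262 s.

t_p ≈ 0.262 s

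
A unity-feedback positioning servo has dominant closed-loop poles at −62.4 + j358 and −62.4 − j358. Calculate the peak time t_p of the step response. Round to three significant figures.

t_p ≈ 0.00878 s

t_p = π/ω_d with ω_d = 358 (the imaginary part), so t_p = 0.00878 s.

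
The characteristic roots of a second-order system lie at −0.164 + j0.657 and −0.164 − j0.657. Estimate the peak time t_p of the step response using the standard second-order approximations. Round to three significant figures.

t_p ≈ 4.78 s

t_p = π/ω_d with ω_d = 0.657 (the imaginary part), so t_p = 4.78 s.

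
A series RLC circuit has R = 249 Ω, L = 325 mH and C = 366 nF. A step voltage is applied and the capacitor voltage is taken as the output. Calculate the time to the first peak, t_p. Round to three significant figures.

t_p ≈ 0.00109 s

For a series RLC circuit (capacitor voltage as output), ω_n = 1/√(LC) = 1/√(325 mH · 366 nF) = 2900 rad/s.
ζ = (R/2)·√(C/L) = (249/2)·√(366 nF/325 mH) = 0.132.
ω_d = 2900·√(1 − 0.132²) = 2870 rad/s. t_p = π/ω_d = 0.00109 s.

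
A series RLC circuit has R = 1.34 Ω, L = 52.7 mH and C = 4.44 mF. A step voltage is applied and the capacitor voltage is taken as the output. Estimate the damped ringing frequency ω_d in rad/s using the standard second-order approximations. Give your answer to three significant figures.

ω_d ≈ 64.1 rad/s

For a series RLC circuit (capacitor voltage as output), ω_n = 1/√(LC) = 1/√(52.7 mH · 4.44 mF) = 65.4 rad/s.
ζ = (R/2)·√(C/L) = (1.34/2)·√(4.44 mF/52.7 mH) = 0.194.
ω_d = ω_n√(1−ζ²) = 64.1 rad/s.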